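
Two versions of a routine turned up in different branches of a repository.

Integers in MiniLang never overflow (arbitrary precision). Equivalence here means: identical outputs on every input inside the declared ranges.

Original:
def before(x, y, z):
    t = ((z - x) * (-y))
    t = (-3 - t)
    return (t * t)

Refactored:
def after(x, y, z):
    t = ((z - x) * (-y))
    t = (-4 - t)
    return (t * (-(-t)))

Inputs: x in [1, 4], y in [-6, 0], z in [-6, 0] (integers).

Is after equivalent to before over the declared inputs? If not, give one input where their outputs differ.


There is a counterexample at x=1, y=-6, z=-6: 1521 on one side, 1444 on the other.
before: t = -42; t = 39; return 1521
after: t = -42; t = 38; return 1444
verdict: not equivalent; witness: x=1, y=-6, z=-6


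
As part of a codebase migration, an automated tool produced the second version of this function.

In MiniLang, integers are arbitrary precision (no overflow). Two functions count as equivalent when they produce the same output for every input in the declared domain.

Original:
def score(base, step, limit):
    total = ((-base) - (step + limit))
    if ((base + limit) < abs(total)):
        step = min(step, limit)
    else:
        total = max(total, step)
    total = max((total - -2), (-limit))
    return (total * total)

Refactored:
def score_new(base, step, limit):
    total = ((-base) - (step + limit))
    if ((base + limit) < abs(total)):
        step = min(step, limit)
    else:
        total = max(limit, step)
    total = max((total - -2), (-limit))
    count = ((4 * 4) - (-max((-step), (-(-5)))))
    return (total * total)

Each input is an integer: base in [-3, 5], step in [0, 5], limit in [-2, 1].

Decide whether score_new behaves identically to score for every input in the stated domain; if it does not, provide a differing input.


Evaluate both at base=-1, step=0, limit=1.
score: total = 0; ((base + limit) < abs(total)) -> false; total = 0; total = 2; return 4
score_new: total = 0; ((base + limit) < abs(total)) -> false; total = 1; total = 3; count = 21; return 9
4 vs 9 — the two versions disagree here.
verdict: not equivalent; witness: base=-1, step=0, limit=1


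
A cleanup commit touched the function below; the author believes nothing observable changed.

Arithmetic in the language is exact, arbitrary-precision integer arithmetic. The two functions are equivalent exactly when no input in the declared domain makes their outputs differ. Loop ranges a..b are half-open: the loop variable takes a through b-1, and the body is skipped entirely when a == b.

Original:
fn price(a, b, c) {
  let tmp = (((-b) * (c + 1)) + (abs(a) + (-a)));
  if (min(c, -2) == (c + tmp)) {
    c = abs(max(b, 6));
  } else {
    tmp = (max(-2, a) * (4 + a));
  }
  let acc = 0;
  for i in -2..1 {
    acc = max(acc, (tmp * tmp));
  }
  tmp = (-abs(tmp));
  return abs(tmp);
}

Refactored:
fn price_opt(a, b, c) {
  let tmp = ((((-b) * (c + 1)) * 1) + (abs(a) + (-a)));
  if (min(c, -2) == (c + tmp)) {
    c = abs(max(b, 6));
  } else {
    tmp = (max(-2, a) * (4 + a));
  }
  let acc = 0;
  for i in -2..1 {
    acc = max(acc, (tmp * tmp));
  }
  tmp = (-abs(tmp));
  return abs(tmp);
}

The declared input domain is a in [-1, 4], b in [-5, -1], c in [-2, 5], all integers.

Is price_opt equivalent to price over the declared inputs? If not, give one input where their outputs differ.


Side by side, the visible changes include: constant usage differs; arithmetic usage differs.
Spot check at a=-1, b=-1, c=-2 — price: tmp becomes 1; next (min(c, -2) == (c + tmp)) evaluates to false; next tmp becomes -3; next acc becomes 0; next at i=-2:; next acc becomes 9; next at i=-1:; next acc becomes 9; next at i=0:; next acc becomes 9; next tmp becomes -3; next final value 3. price_opt: tmp becomes 1; next (min(c, -2) == (c + tmp)) evaluates to false; next tmp becomes -3; next acc becomes 0; next at i=-2:; next acc becomes 9; next at i=-1:; next acc becomes 9; next at i=0:; next acc becomes 9; next tmp becomes -3; next final value 3. Both give 3.
Every one of the 240 inputs gives matching results.
verdict: equivalent


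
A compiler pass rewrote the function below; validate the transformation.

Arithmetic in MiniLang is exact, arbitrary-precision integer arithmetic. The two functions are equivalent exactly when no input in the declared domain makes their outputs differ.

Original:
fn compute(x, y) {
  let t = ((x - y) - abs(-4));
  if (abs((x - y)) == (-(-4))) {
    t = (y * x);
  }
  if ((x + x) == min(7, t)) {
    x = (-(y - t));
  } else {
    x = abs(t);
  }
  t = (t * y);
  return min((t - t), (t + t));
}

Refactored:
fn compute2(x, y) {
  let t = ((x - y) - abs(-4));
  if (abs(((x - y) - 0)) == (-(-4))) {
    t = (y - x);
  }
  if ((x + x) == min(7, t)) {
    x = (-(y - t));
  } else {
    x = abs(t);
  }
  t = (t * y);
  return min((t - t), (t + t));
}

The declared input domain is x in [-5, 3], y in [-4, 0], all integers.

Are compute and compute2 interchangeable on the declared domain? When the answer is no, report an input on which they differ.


On input x=-5, y=-1, compute returns -10 while compute2 returns -8.
verdict: not equivalent; witness: x=-5, y=-1


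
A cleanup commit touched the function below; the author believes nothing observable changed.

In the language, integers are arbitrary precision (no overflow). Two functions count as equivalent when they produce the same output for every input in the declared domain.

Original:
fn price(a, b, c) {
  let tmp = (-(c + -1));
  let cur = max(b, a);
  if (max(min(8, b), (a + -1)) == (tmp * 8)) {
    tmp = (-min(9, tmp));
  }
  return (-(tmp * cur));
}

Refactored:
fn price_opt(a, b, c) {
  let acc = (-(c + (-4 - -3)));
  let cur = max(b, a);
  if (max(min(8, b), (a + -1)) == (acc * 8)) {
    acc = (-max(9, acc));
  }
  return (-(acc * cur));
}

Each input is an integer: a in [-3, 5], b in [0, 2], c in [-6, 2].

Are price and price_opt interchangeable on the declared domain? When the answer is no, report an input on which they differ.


There is a counterexample at a=1, b=0, c=1: 0 on one side, 9 on the other.
price: tmp=0, then cur=1, then (max(min(8, b), (a + -1)) == (tmp * 8)) is true, then tmp=0, then returns 0
price_opt: acc=0, then cur=1, then (max(min(8, b), (a + -1)) == (acc * 8)) is true, then acc=-9, then returns 9
verdict: not equivalent; witness: a=1, b=0, c=1


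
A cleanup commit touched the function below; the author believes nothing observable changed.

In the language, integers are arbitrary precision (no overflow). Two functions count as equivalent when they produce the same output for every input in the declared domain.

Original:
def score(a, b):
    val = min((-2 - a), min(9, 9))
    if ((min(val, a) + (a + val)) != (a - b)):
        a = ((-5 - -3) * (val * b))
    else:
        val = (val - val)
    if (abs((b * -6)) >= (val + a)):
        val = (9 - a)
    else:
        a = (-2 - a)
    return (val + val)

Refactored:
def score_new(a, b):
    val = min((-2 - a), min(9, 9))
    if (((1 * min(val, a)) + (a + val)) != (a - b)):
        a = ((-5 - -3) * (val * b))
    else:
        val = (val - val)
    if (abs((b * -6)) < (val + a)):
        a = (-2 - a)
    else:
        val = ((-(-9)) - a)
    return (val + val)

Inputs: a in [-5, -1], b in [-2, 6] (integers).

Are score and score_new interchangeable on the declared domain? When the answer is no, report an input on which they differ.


Changes here: comparison usage differs, and arithmetic usage differs, and constant usage differs; the full 45-point sweep finds no disagreement.
verdict: equivalent


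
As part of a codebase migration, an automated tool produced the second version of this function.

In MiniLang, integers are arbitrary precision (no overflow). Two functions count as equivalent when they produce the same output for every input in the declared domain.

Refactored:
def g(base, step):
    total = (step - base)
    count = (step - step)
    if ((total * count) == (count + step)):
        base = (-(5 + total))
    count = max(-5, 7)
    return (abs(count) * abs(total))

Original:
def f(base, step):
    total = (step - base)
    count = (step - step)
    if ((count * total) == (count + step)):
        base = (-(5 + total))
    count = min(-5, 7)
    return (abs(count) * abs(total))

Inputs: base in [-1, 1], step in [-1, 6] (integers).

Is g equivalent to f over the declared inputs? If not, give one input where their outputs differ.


Consider the input base=-1, step=0.
f: total becomes 1; next count becomes 0; next ((count * total) == (count + step)) evaluates to true; next base becomes -6; next count becomes -5; next final value 5
g: total becomes 1; next count becomes 0; next ((total * count) == (count + step)) evaluates to true; next base becomes -6; next count becomes 7; next final value 7
5 != 7, so the rewrite changes behavior.
verdict: not equivalent; witness: base=-1, step=0


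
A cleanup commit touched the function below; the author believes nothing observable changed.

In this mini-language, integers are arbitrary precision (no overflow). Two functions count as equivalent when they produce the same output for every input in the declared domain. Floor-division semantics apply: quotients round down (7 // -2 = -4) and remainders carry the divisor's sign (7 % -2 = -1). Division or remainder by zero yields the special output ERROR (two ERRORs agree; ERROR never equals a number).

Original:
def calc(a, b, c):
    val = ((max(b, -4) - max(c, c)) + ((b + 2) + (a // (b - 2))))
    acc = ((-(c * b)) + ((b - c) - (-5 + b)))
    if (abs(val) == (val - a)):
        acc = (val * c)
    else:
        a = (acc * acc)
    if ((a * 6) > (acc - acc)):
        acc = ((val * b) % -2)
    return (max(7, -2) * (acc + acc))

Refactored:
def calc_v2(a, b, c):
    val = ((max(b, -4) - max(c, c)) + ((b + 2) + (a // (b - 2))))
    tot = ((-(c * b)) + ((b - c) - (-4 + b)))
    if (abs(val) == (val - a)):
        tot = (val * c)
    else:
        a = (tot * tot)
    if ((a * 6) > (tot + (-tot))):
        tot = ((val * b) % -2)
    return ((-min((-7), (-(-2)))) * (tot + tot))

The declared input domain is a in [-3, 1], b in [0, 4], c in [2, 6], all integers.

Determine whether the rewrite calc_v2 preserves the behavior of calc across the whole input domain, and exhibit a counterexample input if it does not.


Take a=-3, b=1, c=2.
calc: val=5, then acc=1, then (abs(val) == (val - a)) is false, then a=1, then ((a * 6) > (acc - acc)) is true, then acc=-1, then returns -14
calc_v2: val=5, then tot=0, then (abs(val) == (val - a)) is false, then a=0, then ((a * 6) > (tot + (-tot))) is false, then returns 0
-14 against 0: the behavior changed.
verdict: not equivalent; witness: a=-3, b=1, c=2


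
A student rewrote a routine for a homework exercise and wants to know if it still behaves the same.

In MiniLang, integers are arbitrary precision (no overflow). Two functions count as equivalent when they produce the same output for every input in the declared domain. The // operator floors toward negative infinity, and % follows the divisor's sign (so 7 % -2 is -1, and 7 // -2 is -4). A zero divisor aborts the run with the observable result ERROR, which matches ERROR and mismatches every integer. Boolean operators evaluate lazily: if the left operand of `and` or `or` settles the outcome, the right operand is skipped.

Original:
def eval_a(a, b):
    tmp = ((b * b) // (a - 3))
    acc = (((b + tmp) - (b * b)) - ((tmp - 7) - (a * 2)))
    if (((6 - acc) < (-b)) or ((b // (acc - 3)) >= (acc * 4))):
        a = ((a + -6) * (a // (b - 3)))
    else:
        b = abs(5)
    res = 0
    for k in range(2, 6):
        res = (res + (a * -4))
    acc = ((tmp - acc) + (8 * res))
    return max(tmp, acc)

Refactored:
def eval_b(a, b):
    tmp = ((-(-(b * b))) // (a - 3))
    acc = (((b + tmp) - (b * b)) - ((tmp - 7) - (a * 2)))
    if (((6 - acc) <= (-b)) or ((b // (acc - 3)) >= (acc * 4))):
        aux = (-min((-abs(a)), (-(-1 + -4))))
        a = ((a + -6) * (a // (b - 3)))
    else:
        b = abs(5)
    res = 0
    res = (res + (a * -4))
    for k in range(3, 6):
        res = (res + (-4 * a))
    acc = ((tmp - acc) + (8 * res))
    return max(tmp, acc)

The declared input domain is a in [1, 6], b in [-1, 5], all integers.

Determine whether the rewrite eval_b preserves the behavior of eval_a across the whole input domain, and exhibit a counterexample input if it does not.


Evaluate both at a=4, b=3.
eval_a: tmp becomes 9; next acc becomes 9; next (((6 - acc) < (-b)) or ((b // (acc - 3)) >= (acc * 4))) evaluates to false; next b becomes 5; next res becomes 0; next at k=2:; next res becomes -16; next at k=3:; next res becomes -32; next at k=4:; next res becomes -48; next at k=5:; next res becomes -64; next acc becomes -512; next final value 9
eval_b: tmp becomes 9; next acc becomes 9; next (((6 - acc) <= (-b)) or ((b // (acc - 3)) >= (acc * 4))) evaluates to true; next aux becomes 4; next hits division by zero so the output is ERROR
9 != ERROR, so the rewrite changes behavior.
verdict: not equivalent; witness: a=4, b=3


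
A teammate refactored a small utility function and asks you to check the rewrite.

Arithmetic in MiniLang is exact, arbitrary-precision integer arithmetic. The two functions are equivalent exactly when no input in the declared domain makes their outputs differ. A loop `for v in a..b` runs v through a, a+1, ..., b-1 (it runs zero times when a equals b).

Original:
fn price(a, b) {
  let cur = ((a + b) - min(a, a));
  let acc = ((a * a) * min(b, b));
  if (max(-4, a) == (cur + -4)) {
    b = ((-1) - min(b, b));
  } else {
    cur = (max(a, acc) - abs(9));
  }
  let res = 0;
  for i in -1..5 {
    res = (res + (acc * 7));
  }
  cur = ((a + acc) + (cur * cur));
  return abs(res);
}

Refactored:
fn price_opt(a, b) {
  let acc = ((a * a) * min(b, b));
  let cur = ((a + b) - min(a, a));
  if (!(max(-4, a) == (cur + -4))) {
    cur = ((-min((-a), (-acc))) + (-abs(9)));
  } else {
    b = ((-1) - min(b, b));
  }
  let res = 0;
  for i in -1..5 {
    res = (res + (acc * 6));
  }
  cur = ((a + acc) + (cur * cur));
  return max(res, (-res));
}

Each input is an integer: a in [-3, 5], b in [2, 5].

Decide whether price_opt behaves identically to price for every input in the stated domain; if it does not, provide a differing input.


a=-3, b=2 yields 756 from price but 648 from price_opt.
verdict: not equivalent; witness: a=-3, b=2


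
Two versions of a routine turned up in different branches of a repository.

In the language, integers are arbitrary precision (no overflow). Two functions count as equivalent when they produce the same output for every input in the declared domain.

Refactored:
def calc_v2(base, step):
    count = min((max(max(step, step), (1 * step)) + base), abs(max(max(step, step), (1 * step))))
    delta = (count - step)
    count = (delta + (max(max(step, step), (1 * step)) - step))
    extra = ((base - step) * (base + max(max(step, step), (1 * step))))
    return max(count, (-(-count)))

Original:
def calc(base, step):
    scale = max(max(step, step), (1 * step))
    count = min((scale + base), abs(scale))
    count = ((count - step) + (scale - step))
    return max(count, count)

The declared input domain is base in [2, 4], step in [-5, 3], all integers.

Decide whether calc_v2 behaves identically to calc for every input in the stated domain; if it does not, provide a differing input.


The two versions differ — the changes include min/max/abs usage differs; statement counts differ; local variable names differ; constant usage differs; arithmetic usage differs.
Tracing base=4, step=0: calc: scale becomes 0; next count becomes 0; next count becomes 0; next final value 0 | calc_v2: count becomes 0; next delta becomes 0; next count becomes 0; next extra becomes 16; next final value 0 — matching result 0.
Across all 27 domain points the two functions coincide.
verdict: equivalent


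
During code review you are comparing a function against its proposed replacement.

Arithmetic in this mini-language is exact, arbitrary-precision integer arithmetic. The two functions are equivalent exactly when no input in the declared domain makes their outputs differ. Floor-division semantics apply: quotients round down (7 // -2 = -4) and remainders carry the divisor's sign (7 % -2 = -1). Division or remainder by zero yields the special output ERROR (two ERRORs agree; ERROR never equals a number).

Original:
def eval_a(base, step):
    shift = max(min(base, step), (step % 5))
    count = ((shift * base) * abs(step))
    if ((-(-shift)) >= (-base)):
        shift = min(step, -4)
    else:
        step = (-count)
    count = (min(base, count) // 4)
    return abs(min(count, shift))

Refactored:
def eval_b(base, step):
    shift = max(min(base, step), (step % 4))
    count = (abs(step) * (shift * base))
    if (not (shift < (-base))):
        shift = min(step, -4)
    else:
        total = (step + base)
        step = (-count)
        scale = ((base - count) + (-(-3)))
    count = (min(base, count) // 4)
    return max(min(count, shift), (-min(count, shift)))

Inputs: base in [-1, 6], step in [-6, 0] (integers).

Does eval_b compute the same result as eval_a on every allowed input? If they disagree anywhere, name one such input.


Take base=-1, step=-5.
eval_a: shift = 0; count = 0; ((-(-shift)) >= (-base)) -> false; step = 0; count = -1; return 1
eval_b: shift = 3; count = -15; (not (shift < (-base))) -> true; shift = -5; count = -4; return 5
1 != 5, so the rewrite changes behavior.
verdict: not equivalent; witness: base=-1, step=-5


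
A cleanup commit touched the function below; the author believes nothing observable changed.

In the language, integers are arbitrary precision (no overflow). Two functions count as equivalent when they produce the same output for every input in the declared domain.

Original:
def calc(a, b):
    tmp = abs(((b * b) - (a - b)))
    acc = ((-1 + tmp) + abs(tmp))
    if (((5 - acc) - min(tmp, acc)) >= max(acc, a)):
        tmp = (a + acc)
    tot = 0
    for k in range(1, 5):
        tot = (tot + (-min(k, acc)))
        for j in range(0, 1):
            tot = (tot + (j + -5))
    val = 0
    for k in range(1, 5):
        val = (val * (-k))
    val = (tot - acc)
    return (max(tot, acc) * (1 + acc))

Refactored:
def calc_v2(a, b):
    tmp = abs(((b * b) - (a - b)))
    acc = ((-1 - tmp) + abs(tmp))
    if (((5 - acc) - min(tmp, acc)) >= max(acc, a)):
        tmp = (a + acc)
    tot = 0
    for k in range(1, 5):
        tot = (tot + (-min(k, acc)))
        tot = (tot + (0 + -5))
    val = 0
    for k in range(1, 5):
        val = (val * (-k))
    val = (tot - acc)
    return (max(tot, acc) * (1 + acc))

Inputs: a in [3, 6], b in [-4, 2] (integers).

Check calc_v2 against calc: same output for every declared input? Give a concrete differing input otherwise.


Not equivalent: a=3, b=-4 separates them (306 vs 0).
calc: tmp becomes 9; next acc becomes 17; next (((5 - acc) - min(tmp, acc)) >= max(acc, a)) evaluates to false; next tot becomes 0; next at k=1:; next tot becomes -1; next at j=0:; next tot becomes -6; next at k=2:; next tot becomes -8; next at j=0:; next tot becomes -13; next at k=3:; next tot becomes -16; next at j=0:; next tot becomes -21; next at k=4:; next tot becomes -25; next at j=0:; next tot becomes -30; next val becomes 0; next at k=1:; next val becomes 0; next at k=2:; next val becomes 0; next at k=3:; next val becomes 0; next at k=4:; next val becomes 0; next val becomes -47; next final value 306
calc_v2: tmp becomes 9; next acc becomes -1; next (((5 - acc) - min(tmp, acc)) >= max(acc, a)) evaluates to true; next tmp becomes 2; next tot becomes 0; next at k=1:; next tot becomes 1; next tot becomes -4; next at k=2:; next tot becomes -3; next tot becomes -8; next at k=3:; next tot becomes -7; next tot becomes -12; next at k=4:; next tot becomes -11; next tot becomes -16; next val becomes 0; next at k=1:; next val becomes 0; next at k=2:; next val becomes 0; next at k=3:; next val becomes 0; next at k=4:; next val becomes 0; next val becomes -15; next final value 0
verdict: not equivalent; witness: a=3, b=-4


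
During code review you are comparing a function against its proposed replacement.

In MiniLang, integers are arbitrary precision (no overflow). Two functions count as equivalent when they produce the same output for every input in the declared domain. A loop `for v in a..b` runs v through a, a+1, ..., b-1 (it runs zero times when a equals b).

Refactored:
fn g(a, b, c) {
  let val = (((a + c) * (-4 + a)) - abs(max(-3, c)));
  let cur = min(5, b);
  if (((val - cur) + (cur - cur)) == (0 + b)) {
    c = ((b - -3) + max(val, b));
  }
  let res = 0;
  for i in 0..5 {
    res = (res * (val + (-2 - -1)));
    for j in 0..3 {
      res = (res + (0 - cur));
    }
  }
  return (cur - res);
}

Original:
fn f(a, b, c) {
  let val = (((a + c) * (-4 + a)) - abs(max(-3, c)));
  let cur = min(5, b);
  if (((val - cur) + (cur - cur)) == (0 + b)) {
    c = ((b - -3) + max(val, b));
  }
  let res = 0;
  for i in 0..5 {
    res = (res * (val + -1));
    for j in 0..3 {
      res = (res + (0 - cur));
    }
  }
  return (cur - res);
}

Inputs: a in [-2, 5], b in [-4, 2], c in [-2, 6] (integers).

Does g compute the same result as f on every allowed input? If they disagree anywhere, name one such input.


The two are interchangeable: arithmetic usage differs; also constant usage differs, and every declared input agrees.
As a probe, take a=1, b=2, c=2: f runs val = -11; cur = 2; (((val - cur) + (cur - cur)) == (0 + b)) -> false; res = 0; [i=0]; res = 0; [j=0]; res = -2; [j=1]; res = -4; [j=2]; res = -6; [i=1]; res = 72; [j=0]; res = 70; [j=1]; res = 68; [j=2]; res = 66; [i=2]; res = -792; [j=0]; res = -794; [j=1]; res = -796; [j=2]; res = -798; [i=3]; res = 9576; [j=0]; res = 9574; [j=1]; res = 9572; [j=2]; res = 9570; [i=4]; res = -114840; [j=0]; res = -114842; [j=1]; res = -114844; [j=2]; res = -114846; return 114848; g runs val = -11; cur = 2; (((val - cur) + (cur - cur)) == (0 + b)) -> false; res = 0; [i=0]; res = 0; [j=0]; res = -2; [j=1]; res = -4; [j=2]; res = -6; [i=1]; res = 72; [j=0]; res = 70; [j=1]; res = 68; [j=2]; res = 66; [i=2]; res = -792; [j=0]; res = -794; [j=1]; res = -796; [j=2]; res = -798; [i=3]; res = 9576; [j=0]; res = 9574; [j=1]; res = 9572; [j=2]; res = 9570; [i=4]; res = -114840; [j=0]; res = -114842; [j=1]; res = -114844; [j=2]; res = -114846; return 114848; both end at 114848.
Sweeping the whole domain (504 inputs) finds no disagreement.
verdict: equivalent


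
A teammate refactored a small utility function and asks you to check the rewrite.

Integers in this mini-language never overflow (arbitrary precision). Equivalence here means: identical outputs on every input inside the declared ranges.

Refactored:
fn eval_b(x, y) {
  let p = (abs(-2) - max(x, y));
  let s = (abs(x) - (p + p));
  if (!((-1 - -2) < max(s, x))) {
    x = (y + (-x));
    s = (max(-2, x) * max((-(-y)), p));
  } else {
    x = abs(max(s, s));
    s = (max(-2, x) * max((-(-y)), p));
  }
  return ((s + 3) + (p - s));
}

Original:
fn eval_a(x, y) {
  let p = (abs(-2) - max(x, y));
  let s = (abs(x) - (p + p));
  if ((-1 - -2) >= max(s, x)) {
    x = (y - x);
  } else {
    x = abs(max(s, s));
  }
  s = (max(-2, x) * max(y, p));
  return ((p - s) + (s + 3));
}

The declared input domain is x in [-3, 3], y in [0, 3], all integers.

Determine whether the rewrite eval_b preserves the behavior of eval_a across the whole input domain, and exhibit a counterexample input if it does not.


Comparing the listings, the differences include: comparison usage differs, plus min/max/abs usage differs, plus arithmetic usage differs, plus boolean connective usage differs, plus constant usage differs, plus statement counts differ.
One worked example (x=0, y=2) — eval_a: p := 0 | s := 0 | ((-1 - -2) >= max(s, x)): true | x := 2 | s := 4 | result 3; eval_b: p := 0 | s := 0 | (!((-1 - -2) < max(s, x))): true | x := 2 | s := 4 | result 3; agreement on 3.
An exhaustive pass over the 28 declared inputs shows identical outputs.
verdict: equivalent


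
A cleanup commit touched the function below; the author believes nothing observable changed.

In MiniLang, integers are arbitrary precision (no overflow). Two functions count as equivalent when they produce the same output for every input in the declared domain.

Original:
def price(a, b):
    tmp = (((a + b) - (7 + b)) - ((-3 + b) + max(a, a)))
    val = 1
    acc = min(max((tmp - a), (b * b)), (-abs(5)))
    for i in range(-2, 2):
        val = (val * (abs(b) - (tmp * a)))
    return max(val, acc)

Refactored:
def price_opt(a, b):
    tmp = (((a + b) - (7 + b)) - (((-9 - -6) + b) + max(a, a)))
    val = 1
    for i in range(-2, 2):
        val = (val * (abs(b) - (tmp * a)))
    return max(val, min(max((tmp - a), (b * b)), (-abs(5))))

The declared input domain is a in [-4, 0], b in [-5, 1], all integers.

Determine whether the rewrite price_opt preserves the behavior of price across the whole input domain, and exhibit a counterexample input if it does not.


Although arithmetic usage differs; statement counts differ; local variable names differ; constant usage differs, 35/35 inputs agree.
verdict: equivalent


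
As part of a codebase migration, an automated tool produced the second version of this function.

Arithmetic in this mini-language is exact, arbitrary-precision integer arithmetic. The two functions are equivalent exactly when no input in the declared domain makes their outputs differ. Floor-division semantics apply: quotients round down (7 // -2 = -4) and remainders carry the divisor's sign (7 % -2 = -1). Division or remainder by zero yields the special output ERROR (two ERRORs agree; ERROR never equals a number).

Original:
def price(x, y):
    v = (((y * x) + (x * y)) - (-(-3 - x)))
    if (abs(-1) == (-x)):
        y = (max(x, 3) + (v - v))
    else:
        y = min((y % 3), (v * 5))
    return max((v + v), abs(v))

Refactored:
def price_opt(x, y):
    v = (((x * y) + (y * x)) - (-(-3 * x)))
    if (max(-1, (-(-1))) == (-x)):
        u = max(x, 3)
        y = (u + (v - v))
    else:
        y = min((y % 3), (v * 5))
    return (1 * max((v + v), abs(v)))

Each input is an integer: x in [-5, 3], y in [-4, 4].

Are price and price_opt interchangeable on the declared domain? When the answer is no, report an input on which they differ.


Try x=-5, y=-4.
price: v becomes 42; next (abs(-1) == (-x)) evaluates to false; next y becomes 2; next final value 84
price_opt: v becomes 55; next (max(-1, (-(-1))) == (-x)) evaluates to false; next y becomes 2; next final value 110
84 != 110, so the rewrite changes behavior.
verdict: not equivalent; witness: x=-5, y=-4


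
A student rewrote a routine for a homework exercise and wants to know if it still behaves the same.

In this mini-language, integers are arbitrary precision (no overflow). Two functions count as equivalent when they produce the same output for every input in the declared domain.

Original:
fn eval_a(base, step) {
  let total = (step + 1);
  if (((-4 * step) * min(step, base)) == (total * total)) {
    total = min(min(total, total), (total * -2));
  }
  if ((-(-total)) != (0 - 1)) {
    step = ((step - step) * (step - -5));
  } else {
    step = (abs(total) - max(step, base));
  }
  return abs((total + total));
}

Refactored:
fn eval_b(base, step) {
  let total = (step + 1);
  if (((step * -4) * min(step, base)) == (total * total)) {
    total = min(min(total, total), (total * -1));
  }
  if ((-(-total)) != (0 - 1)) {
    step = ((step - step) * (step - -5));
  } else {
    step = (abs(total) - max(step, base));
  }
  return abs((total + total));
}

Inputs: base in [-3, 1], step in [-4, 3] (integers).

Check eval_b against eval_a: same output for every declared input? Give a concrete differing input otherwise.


Run the pair on base=-1, step=1.
eval_a: total := 2 | (((-4 * step) * min(step, base)) == (total * total)): true | total := -4 | ((-(-total)) != (0 - 1)): true | step := 0 | result 8
eval_b: total := 2 | (((step * -4) * min(step, base)) == (total * total)): true | total := -2 | ((-(-total)) != (0 - 1)): true | step := 0 | result 4
8 != 4, so the rewrite changes behavior.
verdict: not equivalent; witness: base=-1, step=1


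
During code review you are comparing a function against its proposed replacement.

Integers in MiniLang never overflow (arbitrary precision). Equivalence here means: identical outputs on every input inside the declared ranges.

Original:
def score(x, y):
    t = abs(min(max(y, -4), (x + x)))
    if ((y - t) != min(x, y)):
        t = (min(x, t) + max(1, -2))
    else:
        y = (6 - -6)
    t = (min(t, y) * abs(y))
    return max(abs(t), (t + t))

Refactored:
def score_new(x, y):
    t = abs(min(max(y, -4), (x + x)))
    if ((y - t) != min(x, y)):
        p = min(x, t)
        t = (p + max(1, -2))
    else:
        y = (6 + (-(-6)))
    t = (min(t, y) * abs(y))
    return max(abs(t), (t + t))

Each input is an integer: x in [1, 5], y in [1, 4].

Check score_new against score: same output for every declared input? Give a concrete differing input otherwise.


Reading the diff, among the changes: local variable names differ; arithmetic usage differs; statement counts differ.
Spot check at x=2, y=3 — score: t = 3; ((y - t) != min(x, y)) -> true; t = 3; t = 9; return 18. score_new: t = 3; ((y - t) != min(x, y)) -> true; p = 2; t = 3; t = 9; return 18. Both give 18.
Across all 20 domain points the two functions coincide.
verdict: equivalent


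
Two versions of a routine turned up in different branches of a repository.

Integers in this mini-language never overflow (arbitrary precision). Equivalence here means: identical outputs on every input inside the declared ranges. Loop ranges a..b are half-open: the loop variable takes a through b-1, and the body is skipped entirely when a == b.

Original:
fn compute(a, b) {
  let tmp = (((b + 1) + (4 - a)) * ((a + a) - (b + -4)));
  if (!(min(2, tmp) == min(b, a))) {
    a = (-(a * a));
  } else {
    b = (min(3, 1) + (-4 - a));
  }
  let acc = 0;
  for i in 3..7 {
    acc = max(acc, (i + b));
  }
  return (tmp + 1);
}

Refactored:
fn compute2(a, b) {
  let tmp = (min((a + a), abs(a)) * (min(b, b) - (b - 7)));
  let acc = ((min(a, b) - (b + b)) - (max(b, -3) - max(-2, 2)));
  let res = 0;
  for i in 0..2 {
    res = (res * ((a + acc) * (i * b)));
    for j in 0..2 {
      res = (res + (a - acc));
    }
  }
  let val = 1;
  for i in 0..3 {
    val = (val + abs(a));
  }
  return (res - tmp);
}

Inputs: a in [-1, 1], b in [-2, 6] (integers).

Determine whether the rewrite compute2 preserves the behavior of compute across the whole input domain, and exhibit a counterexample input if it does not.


These are not equivalent — on a=-1, b=-2 the outputs split (17 vs 140).
compute: tmp := 16 | (!(min(2, tmp) == min(b, a))): true | a := -1 | acc := 0 | iter i=3: | acc := 1 | iter i=4: | acc := 2 | iter i=5: | acc := 3 | iter i=6: | acc := 4 | result 17
compute2: tmp := -14 | acc := 6 | res := 0 | iter i=0: | res := 0 | iter j=0: | res := -7 | iter j=1: | res := -14 | iter i=1: | res := 140 | iter j=0: | res := 133 | iter j=1: | res := 126 | val := 1 | iter i=0: | val := 2 | iter i=1: | val := 3 | iter i=2: | val := 4 | result 140
verdict: not equivalent; witness: a=-1, b=-2


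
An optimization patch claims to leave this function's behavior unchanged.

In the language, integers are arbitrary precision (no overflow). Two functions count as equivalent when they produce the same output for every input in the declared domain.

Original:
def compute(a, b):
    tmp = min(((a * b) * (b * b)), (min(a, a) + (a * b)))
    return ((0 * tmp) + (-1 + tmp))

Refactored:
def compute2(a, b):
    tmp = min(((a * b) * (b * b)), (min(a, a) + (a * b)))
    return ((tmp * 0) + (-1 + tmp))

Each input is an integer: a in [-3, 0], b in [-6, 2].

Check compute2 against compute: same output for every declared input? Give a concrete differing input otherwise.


Although same computation, different form, 36/36 inputs agree.
verdict: equivalent


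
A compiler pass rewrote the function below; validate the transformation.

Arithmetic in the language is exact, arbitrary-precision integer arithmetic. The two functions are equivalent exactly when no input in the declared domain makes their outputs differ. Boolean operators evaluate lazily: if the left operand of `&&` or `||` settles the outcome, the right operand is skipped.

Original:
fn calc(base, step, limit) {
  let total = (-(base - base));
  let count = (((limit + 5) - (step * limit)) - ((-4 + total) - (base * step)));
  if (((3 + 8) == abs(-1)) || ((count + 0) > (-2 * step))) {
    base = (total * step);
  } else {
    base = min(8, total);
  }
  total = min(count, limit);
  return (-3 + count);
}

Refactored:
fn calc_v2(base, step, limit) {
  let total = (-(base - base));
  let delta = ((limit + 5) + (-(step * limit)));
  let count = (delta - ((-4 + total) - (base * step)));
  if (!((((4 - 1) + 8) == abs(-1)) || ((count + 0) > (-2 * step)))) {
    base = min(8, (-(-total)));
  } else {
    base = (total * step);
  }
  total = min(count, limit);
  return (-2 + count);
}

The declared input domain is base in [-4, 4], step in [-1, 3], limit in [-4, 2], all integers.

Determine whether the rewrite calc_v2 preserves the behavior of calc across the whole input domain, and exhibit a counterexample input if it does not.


These are not equivalent — on base=-4, step=-1, limit=-4 the outputs split (2 vs 3).
calc: total=0, then count=5, then (((3 + 8) == abs(-1)) || ((count + 0) > (-2 * step))) is true, then base=0, then total=-4, then returns 2
calc_v2: total=0, then delta=-3, then count=5, then (!((((4 - 1) + 8) == abs(-1)) || ((count + 0) > (-2 * step)))) is false, then base=0, then total=-4, then returns 3
verdict: not equivalent; witness: base=-4, step=-1, limit=-4


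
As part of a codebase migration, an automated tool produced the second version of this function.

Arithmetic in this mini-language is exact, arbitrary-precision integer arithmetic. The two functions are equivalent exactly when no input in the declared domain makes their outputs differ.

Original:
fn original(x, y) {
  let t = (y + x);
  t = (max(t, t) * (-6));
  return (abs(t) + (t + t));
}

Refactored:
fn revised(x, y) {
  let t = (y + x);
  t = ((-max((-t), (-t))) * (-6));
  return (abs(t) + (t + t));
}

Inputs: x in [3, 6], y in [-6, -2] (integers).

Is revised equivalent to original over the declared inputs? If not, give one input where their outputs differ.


One difference looks behavioral, but it never changes the outcome for any declared input; all 20 inputs agree.
verdict: equivalent


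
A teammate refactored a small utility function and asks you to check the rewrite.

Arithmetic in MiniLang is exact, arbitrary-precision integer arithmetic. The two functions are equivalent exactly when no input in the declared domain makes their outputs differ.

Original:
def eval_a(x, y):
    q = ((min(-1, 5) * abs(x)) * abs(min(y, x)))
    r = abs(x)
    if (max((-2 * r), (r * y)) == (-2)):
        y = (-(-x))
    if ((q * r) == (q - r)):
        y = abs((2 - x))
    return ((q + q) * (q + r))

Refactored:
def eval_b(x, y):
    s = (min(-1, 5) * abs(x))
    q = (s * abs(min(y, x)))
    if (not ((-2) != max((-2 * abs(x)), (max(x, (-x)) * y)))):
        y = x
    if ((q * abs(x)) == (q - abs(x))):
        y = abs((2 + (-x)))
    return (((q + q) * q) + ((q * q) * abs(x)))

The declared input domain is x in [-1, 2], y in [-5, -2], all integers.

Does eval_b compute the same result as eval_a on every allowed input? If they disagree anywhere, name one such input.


These are not equivalent — on x=-1, y=-5 the outputs split (40 vs 75).
eval_a: q := -5 | r := 1 | (max((-2 * r), (r * y)) == (-2)): true | y := -1 | ((q * r) == (q - r)): false | result 40
eval_b: s := -1 | q := -5 | (not ((-2) != max((-2 * abs(x)), (max(x, (-x)) * y)))): true | y := -1 | ((q * abs(x)) == (q - abs(x))): false | result 75
verdict: not equivalent; witness: x=-1, y=-5


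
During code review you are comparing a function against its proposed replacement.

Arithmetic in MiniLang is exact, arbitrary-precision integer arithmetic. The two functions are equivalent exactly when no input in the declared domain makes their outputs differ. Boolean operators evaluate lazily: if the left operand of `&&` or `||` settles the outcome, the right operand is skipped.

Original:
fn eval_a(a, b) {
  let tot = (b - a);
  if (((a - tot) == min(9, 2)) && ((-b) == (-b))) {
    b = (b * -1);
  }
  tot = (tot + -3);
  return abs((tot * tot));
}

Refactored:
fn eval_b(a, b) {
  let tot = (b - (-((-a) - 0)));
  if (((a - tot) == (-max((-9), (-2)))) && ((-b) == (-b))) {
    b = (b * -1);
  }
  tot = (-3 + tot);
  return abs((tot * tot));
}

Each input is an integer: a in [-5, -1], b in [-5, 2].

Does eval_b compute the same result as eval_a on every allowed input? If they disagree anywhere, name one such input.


Changes here: arithmetic usage differs, plus min/max/abs usage differs, plus constant usage differs; the full 40-point sweep finds no disagreement.
verdict: equivalent


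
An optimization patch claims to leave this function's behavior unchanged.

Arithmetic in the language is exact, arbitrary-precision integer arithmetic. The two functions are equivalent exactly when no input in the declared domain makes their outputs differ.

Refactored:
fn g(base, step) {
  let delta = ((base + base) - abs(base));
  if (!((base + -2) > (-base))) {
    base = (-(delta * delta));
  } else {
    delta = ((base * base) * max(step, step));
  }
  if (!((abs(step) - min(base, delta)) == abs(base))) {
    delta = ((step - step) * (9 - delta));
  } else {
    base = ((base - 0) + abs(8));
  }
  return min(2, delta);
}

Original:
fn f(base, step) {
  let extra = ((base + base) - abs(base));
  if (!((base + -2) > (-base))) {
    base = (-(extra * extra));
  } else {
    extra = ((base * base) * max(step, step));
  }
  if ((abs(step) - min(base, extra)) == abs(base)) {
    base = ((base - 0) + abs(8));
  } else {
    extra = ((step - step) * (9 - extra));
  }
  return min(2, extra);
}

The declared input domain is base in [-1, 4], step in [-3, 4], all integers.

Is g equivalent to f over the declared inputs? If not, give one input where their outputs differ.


Behavior is preserved: although local variable names differ, boolean connective usage differs, the outputs never diverge.
As a probe, take base=2, step=2: f runs extra = 2; (!((base + -2) > (-base))) -> false; extra = 8; ((abs(step) - min(base, extra)) == abs(base)) -> false; extra = 0; return 0; g runs delta = 2; (!((base + -2) > (-base))) -> false; delta = 8; (!((abs(step) - min(base, delta)) == abs(base))) -> true; delta = 0; return 0; both end at 0.
Across all 48 domain points the two functions coincide.
verdict: equivalent


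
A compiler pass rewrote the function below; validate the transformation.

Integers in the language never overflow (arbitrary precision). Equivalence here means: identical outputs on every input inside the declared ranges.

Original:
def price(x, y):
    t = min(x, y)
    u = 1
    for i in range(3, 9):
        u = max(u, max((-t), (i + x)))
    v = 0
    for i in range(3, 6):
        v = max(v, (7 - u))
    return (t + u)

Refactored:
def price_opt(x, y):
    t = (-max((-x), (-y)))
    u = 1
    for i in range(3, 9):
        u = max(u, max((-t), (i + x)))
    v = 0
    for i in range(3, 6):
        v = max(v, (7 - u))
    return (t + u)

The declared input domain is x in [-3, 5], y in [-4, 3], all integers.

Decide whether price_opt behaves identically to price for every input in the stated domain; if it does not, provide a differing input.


The two are interchangeable: min/max/abs usage differs, and every declared input agrees.
As a probe, take x=-2, y=-3: price runs t=-3, then u=1, then (i=3), then u=3, then (i=4), then u=3, then (i=5), then u=3, then (i=6), then u=4, then (i=7), then u=5, then (i=8), then u=6, then v=0, then (i=3), then v=1, then (i=4), then v=1, then (i=5), then v=1, then returns 3; price_opt runs t=-3, then u=1, then (i=3), then u=3, then (i=4), then u=3, then (i=5), then u=3, then (i=6), then u=4, then (i=7), then u=5, then (i=8), then u=6, then v=0, then (i=3), then v=1, then (i=4), then v=1, then (i=5), then v=1, then returns 3; both end at 3.
Across all 72 domain points the two functions coincide.
verdict: equivalent


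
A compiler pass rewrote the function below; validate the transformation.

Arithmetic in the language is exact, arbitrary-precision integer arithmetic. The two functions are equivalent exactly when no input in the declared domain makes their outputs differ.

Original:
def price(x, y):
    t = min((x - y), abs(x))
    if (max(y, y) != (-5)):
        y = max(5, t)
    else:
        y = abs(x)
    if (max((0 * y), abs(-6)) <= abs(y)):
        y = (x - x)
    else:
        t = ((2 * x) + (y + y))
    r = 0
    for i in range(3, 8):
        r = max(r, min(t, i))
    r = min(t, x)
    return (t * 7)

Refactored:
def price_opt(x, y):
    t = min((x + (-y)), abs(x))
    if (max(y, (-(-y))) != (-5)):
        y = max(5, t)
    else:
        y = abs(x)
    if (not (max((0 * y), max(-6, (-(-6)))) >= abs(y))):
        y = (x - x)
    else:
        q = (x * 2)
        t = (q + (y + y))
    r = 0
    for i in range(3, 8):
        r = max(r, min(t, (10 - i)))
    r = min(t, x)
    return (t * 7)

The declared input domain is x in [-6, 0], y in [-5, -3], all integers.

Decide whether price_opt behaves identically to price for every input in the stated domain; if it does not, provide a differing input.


There is a counterexample at x=-6, y=-5: -7 on one side, 0 on the other.
price: t := -1 | (max(y, y) != (-5)): false | y := 6 | (max((0 * y), abs(-6)) <= abs(y)): true | y := 0 | r := 0 | iter i=3: | r := 0 | iter i=4: | r := 0 | iter i=5: | r := 0 | iter i=6: | r := 0 | iter i=7: | r := 0 | r := -6 | result -7
price_opt: t := -1 | (max(y, (-(-y))) != (-5)): false | y := 6 | (not (max((0 * y), max(-6, (-(-6)))) >= abs(y))): false | q := -12 | t := 0 | r := 0 | iter i=3: | r := 0 | iter i=4: | r := 0 | iter i=5: | r := 0 | iter i=6: | r := 0 | iter i=7: | r := 0 | r := -6 | result 0
verdict: not equivalent; witness: x=-6, y=-5
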